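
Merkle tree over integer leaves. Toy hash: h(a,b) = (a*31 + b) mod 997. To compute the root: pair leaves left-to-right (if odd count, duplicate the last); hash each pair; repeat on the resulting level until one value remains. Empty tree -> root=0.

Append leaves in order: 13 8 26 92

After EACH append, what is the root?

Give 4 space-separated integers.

Answer: 13 411 612 678

Derivation:
After append 13 (leaves=[13]):
  L0: [13]
  root=13
After append 8 (leaves=[13, 8]):
  L0: [13, 8]
  L1: h(13,8)=(13*31+8)%997=411 -> [411]
  root=411
After append 26 (leaves=[13, 8, 26]):
  L0: [13, 8, 26]
  L1: h(13,8)=(13*31+8)%997=411 h(26,26)=(26*31+26)%997=832 -> [411, 832]
  L2: h(411,832)=(411*31+832)%997=612 -> [612]
  root=612
After append 92 (leaves=[13, 8, 26, 92]):
  L0: [13, 8, 26, 92]
  L1: h(13,8)=(13*31+8)%997=411 h(26,92)=(26*31+92)%997=898 -> [411, 898]
  L2: h(411,898)=(411*31+898)%997=678 -> [678]
  root=678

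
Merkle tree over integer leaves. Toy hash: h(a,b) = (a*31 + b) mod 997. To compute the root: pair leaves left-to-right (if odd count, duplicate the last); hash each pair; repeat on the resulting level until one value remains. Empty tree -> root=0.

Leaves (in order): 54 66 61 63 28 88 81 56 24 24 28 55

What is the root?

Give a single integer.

L0: [54, 66, 61, 63, 28, 88, 81, 56, 24, 24, 28, 55]
L1: h(54,66)=(54*31+66)%997=743 h(61,63)=(61*31+63)%997=957 h(28,88)=(28*31+88)%997=956 h(81,56)=(81*31+56)%997=573 h(24,24)=(24*31+24)%997=768 h(28,55)=(28*31+55)%997=923 -> [743, 957, 956, 573, 768, 923]
L2: h(743,957)=(743*31+957)%997=62 h(956,573)=(956*31+573)%997=299 h(768,923)=(768*31+923)%997=803 -> [62, 299, 803]
L3: h(62,299)=(62*31+299)%997=227 h(803,803)=(803*31+803)%997=771 -> [227, 771]
L4: h(227,771)=(227*31+771)%997=829 -> [829]

Answer: 829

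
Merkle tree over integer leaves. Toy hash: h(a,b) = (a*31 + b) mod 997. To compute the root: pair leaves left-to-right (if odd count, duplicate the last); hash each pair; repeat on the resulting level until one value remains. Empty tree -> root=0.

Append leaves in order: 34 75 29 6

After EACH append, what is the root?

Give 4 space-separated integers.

After append 34 (leaves=[34]):
  L0: [34]
  root=34
After append 75 (leaves=[34, 75]):
  L0: [34, 75]
  L1: h(34,75)=(34*31+75)%997=132 -> [132]
  root=132
After append 29 (leaves=[34, 75, 29]):
  L0: [34, 75, 29]
  L1: h(34,75)=(34*31+75)%997=132 h(29,29)=(29*31+29)%997=928 -> [132, 928]
  L2: h(132,928)=(132*31+928)%997=35 -> [35]
  root=35
After append 6 (leaves=[34, 75, 29, 6]):
  L0: [34, 75, 29, 6]
  L1: h(34,75)=(34*31+75)%997=132 h(29,6)=(29*31+6)%997=905 -> [132, 905]
  L2: h(132,905)=(132*31+905)%997=12 -> [12]
  root=12

Answer: 34 132 35 12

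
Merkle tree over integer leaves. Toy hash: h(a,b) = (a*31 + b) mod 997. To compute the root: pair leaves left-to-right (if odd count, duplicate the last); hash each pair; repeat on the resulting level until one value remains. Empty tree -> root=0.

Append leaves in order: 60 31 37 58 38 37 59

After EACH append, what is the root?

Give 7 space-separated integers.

After append 60 (leaves=[60]):
  L0: [60]
  root=60
After append 31 (leaves=[60, 31]):
  L0: [60, 31]
  L1: h(60,31)=(60*31+31)%997=894 -> [894]
  root=894
After append 37 (leaves=[60, 31, 37]):
  L0: [60, 31, 37]
  L1: h(60,31)=(60*31+31)%997=894 h(37,37)=(37*31+37)%997=187 -> [894, 187]
  L2: h(894,187)=(894*31+187)%997=982 -> [982]
  root=982
After append 58 (leaves=[60, 31, 37, 58]):
  L0: [60, 31, 37, 58]
  L1: h(60,31)=(60*31+31)%997=894 h(37,58)=(37*31+58)%997=208 -> [894, 208]
  L2: h(894,208)=(894*31+208)%997=6 -> [6]
  root=6
After append 38 (leaves=[60, 31, 37, 58, 38]):
  L0: [60, 31, 37, 58, 38]
  L1: h(60,31)=(60*31+31)%997=894 h(37,58)=(37*31+58)%997=208 h(38,38)=(38*31+38)%997=219 -> [894, 208, 219]
  L2: h(894,208)=(894*31+208)%997=6 h(219,219)=(219*31+219)%997=29 -> [6, 29]
  L3: h(6,29)=(6*31+29)%997=215 -> [215]
  root=215
After append 37 (leaves=[60, 31, 37, 58, 38, 37]):
  L0: [60, 31, 37, 58, 38, 37]
  L1: h(60,31)=(60*31+31)%997=894 h(37,58)=(37*31+58)%997=208 h(38,37)=(38*31+37)%997=218 -> [894, 208, 218]
  L2: h(894,208)=(894*31+208)%997=6 h(218,218)=(218*31+218)%997=994 -> [6, 994]
  L3: h(6,994)=(6*31+994)%997=183 -> [183]
  root=183
After append 59 (leaves=[60, 31, 37, 58, 38, 37, 59]):
  L0: [60, 31, 37, 58, 38, 37, 59]
  L1: h(60,31)=(60*31+31)%997=894 h(37,58)=(37*31+58)%997=208 h(38,37)=(38*31+37)%997=218 h(59,59)=(59*31+59)%997=891 -> [894, 208, 218, 891]
  L2: h(894,208)=(894*31+208)%997=6 h(218,891)=(218*31+891)%997=670 -> [6, 670]
  L3: h(6,670)=(6*31+670)%997=856 -> [856]
  root=856

Answer: 60 894 982 6 215 183 856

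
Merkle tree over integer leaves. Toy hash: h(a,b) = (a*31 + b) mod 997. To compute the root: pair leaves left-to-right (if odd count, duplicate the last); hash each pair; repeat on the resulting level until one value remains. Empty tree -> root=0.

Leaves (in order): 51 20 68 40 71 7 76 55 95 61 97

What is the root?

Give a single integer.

L0: [51, 20, 68, 40, 71, 7, 76, 55, 95, 61, 97]
L1: h(51,20)=(51*31+20)%997=604 h(68,40)=(68*31+40)%997=154 h(71,7)=(71*31+7)%997=214 h(76,55)=(76*31+55)%997=417 h(95,61)=(95*31+61)%997=15 h(97,97)=(97*31+97)%997=113 -> [604, 154, 214, 417, 15, 113]
L2: h(604,154)=(604*31+154)%997=932 h(214,417)=(214*31+417)%997=72 h(15,113)=(15*31+113)%997=578 -> [932, 72, 578]
L3: h(932,72)=(932*31+72)%997=51 h(578,578)=(578*31+578)%997=550 -> [51, 550]
L4: h(51,550)=(51*31+550)%997=137 -> [137]

Answer: 137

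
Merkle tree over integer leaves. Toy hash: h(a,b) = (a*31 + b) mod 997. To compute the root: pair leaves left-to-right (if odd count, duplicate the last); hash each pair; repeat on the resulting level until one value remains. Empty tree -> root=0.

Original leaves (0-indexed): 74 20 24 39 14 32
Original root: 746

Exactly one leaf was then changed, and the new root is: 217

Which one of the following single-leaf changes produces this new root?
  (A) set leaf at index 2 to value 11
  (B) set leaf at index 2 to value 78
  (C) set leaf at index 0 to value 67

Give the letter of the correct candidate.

Original leaves: [74, 20, 24, 39, 14, 32]
Target new root: 217
Try each candidate change and compute the resulting root:
Candidate A: set leaf[2] = 11 -> leaves = [74, 20, 11, 39, 14, 32]
  L0: [74, 20, 11, 39, 14, 32]
  L1: h(74,20)=(74*31+20)%997=320 h(11,39)=(11*31+39)%997=380 h(14,32)=(14*31+32)%997=466 -> [320, 380, 466]
  L2: h(320,380)=(320*31+380)%997=330 h(466,466)=(466*31+466)%997=954 -> [330, 954]
  L3: h(330,954)=(330*31+954)%997=217 -> [217]
  root = 217 == target 217  ** MATCH **
Candidate B: set leaf[2] = 78 -> leaves = [74, 20, 78, 39, 14, 32]
  L0: [74, 20, 78, 39, 14, 32]
  L1: h(74,20)=(74*31+20)%997=320 h(78,39)=(78*31+39)%997=463 h(14,32)=(14*31+32)%997=466 -> [320, 463, 466]
  L2: h(320,463)=(320*31+463)%997=413 h(466,466)=(466*31+466)%997=954 -> [413, 954]
  L3: h(413,954)=(413*31+954)%997=796 -> [796]
  root = 796 != target 217
Candidate C: set leaf[0] = 67 -> leaves = [67, 20, 24, 39, 14, 32]
  L0: [67, 20, 24, 39, 14, 32]
  L1: h(67,20)=(67*31+20)%997=103 h(24,39)=(24*31+39)%997=783 h(14,32)=(14*31+32)%997=466 -> [103, 783, 466]
  L2: h(103,783)=(103*31+783)%997=985 h(466,466)=(466*31+466)%997=954 -> [985, 954]
  L3: h(985,954)=(985*31+954)%997=582 -> [582]
  root = 582 != target 217
Candidate A produces the target root.

Answer: A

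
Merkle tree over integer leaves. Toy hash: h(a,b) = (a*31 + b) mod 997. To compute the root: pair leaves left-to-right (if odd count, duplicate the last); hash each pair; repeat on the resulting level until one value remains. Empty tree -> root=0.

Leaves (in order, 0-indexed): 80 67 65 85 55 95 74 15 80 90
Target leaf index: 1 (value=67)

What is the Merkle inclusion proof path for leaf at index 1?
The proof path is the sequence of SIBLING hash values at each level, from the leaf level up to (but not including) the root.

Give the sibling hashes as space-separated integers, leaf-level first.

Answer: 80 106 283 597

Derivation:
L0 (leaves): [80, 67, 65, 85, 55, 95, 74, 15, 80, 90], target index=1
L1: h(80,67)=(80*31+67)%997=553 [pair 0] h(65,85)=(65*31+85)%997=106 [pair 1] h(55,95)=(55*31+95)%997=803 [pair 2] h(74,15)=(74*31+15)%997=315 [pair 3] h(80,90)=(80*31+90)%997=576 [pair 4] -> [553, 106, 803, 315, 576]
  Sibling for proof at L0: 80
L2: h(553,106)=(553*31+106)%997=300 [pair 0] h(803,315)=(803*31+315)%997=283 [pair 1] h(576,576)=(576*31+576)%997=486 [pair 2] -> [300, 283, 486]
  Sibling for proof at L1: 106
L3: h(300,283)=(300*31+283)%997=610 [pair 0] h(486,486)=(486*31+486)%997=597 [pair 1] -> [610, 597]
  Sibling for proof at L2: 283
L4: h(610,597)=(610*31+597)%997=564 [pair 0] -> [564]
  Sibling for proof at L3: 597
Root: 564
Proof path (sibling hashes from leaf to root): [80, 106, 283, 597]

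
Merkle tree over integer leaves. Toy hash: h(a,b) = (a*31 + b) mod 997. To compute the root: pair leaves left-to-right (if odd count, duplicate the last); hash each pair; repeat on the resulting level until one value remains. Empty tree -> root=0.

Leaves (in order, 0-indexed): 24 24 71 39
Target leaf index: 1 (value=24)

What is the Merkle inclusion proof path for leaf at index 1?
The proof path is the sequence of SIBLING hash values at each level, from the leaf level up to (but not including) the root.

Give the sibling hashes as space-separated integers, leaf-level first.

Answer: 24 246

Derivation:
L0 (leaves): [24, 24, 71, 39], target index=1
L1: h(24,24)=(24*31+24)%997=768 [pair 0] h(71,39)=(71*31+39)%997=246 [pair 1] -> [768, 246]
  Sibling for proof at L0: 24
L2: h(768,246)=(768*31+246)%997=126 [pair 0] -> [126]
  Sibling for proof at L1: 246
Root: 126
Proof path (sibling hashes from leaf to root): [24, 246]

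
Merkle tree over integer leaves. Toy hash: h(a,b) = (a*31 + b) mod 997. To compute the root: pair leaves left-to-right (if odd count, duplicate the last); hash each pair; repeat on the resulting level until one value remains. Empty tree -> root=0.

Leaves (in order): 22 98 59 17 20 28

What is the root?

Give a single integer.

L0: [22, 98, 59, 17, 20, 28]
L1: h(22,98)=(22*31+98)%997=780 h(59,17)=(59*31+17)%997=849 h(20,28)=(20*31+28)%997=648 -> [780, 849, 648]
L2: h(780,849)=(780*31+849)%997=104 h(648,648)=(648*31+648)%997=796 -> [104, 796]
L3: h(104,796)=(104*31+796)%997=32 -> [32]

Answer: 32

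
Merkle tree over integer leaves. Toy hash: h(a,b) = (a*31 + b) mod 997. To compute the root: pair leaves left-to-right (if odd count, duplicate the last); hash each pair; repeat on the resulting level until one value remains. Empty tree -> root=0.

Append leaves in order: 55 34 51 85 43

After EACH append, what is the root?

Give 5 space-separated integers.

Answer: 55 742 706 740 173

Derivation:
After append 55 (leaves=[55]):
  L0: [55]
  root=55
After append 34 (leaves=[55, 34]):
  L0: [55, 34]
  L1: h(55,34)=(55*31+34)%997=742 -> [742]
  root=742
After append 51 (leaves=[55, 34, 51]):
  L0: [55, 34, 51]
  L1: h(55,34)=(55*31+34)%997=742 h(51,51)=(51*31+51)%997=635 -> [742, 635]
  L2: h(742,635)=(742*31+635)%997=706 -> [706]
  root=706
After append 85 (leaves=[55, 34, 51, 85]):
  L0: [55, 34, 51, 85]
  L1: h(55,34)=(55*31+34)%997=742 h(51,85)=(51*31+85)%997=669 -> [742, 669]
  L2: h(742,669)=(742*31+669)%997=740 -> [740]
  root=740
After append 43 (leaves=[55, 34, 51, 85, 43]):
  L0: [55, 34, 51, 85, 43]
  L1: h(55,34)=(55*31+34)%997=742 h(51,85)=(51*31+85)%997=669 h(43,43)=(43*31+43)%997=379 -> [742, 669, 379]
  L2: h(742,669)=(742*31+669)%997=740 h(379,379)=(379*31+379)%997=164 -> [740, 164]
  L3: h(740,164)=(740*31+164)%997=173 -> [173]
  root=173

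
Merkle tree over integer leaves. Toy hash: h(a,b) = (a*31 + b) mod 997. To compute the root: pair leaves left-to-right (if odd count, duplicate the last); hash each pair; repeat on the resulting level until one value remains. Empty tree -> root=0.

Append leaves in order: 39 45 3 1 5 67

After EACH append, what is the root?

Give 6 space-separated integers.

Answer: 39 257 87 85 776 766

Derivation:
After append 39 (leaves=[39]):
  L0: [39]
  root=39
After append 45 (leaves=[39, 45]):
  L0: [39, 45]
  L1: h(39,45)=(39*31+45)%997=257 -> [257]
  root=257
After append 3 (leaves=[39, 45, 3]):
  L0: [39, 45, 3]
  L1: h(39,45)=(39*31+45)%997=257 h(3,3)=(3*31+3)%997=96 -> [257, 96]
  L2: h(257,96)=(257*31+96)%997=87 -> [87]
  root=87
After append 1 (leaves=[39, 45, 3, 1]):
  L0: [39, 45, 3, 1]
  L1: h(39,45)=(39*31+45)%997=257 h(3,1)=(3*31+1)%997=94 -> [257, 94]
  L2: h(257,94)=(257*31+94)%997=85 -> [85]
  root=85
After append 5 (leaves=[39, 45, 3, 1, 5]):
  L0: [39, 45, 3, 1, 5]
  L1: h(39,45)=(39*31+45)%997=257 h(3,1)=(3*31+1)%997=94 h(5,5)=(5*31+5)%997=160 -> [257, 94, 160]
  L2: h(257,94)=(257*31+94)%997=85 h(160,160)=(160*31+160)%997=135 -> [85, 135]
  L3: h(85,135)=(85*31+135)%997=776 -> [776]
  root=776
After append 67 (leaves=[39, 45, 3, 1, 5, 67]):
  L0: [39, 45, 3, 1, 5, 67]
  L1: h(39,45)=(39*31+45)%997=257 h(3,1)=(3*31+1)%997=94 h(5,67)=(5*31+67)%997=222 -> [257, 94, 222]
  L2: h(257,94)=(257*31+94)%997=85 h(222,222)=(222*31+222)%997=125 -> [85, 125]
  L3: h(85,125)=(85*31+125)%997=766 -> [766]
  root=766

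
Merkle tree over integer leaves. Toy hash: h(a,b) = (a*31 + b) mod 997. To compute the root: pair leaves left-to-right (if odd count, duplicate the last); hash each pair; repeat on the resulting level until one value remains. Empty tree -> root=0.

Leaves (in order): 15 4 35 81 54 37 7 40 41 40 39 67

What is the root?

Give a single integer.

L0: [15, 4, 35, 81, 54, 37, 7, 40, 41, 40, 39, 67]
L1: h(15,4)=(15*31+4)%997=469 h(35,81)=(35*31+81)%997=169 h(54,37)=(54*31+37)%997=714 h(7,40)=(7*31+40)%997=257 h(41,40)=(41*31+40)%997=314 h(39,67)=(39*31+67)%997=279 -> [469, 169, 714, 257, 314, 279]
L2: h(469,169)=(469*31+169)%997=750 h(714,257)=(714*31+257)%997=457 h(314,279)=(314*31+279)%997=43 -> [750, 457, 43]
L3: h(750,457)=(750*31+457)%997=776 h(43,43)=(43*31+43)%997=379 -> [776, 379]
L4: h(776,379)=(776*31+379)%997=507 -> [507]

Answer: 507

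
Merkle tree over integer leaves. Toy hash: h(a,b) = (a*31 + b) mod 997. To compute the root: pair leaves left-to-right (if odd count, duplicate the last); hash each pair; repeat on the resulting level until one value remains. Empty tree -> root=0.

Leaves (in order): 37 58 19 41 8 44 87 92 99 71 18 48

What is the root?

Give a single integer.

Answer: 303

Derivation:
L0: [37, 58, 19, 41, 8, 44, 87, 92, 99, 71, 18, 48]
L1: h(37,58)=(37*31+58)%997=208 h(19,41)=(19*31+41)%997=630 h(8,44)=(8*31+44)%997=292 h(87,92)=(87*31+92)%997=795 h(99,71)=(99*31+71)%997=149 h(18,48)=(18*31+48)%997=606 -> [208, 630, 292, 795, 149, 606]
L2: h(208,630)=(208*31+630)%997=99 h(292,795)=(292*31+795)%997=874 h(149,606)=(149*31+606)%997=240 -> [99, 874, 240]
L3: h(99,874)=(99*31+874)%997=952 h(240,240)=(240*31+240)%997=701 -> [952, 701]
L4: h(952,701)=(952*31+701)%997=303 -> [303]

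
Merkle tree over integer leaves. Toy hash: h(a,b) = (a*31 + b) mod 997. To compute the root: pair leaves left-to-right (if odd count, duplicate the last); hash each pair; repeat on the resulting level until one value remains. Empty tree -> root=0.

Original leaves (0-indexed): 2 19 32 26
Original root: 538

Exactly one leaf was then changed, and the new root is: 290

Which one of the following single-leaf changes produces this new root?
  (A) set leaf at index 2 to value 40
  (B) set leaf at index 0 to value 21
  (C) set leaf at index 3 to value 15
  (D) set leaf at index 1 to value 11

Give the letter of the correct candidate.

Answer: D

Derivation:
Original leaves: [2, 19, 32, 26]
Target new root: 290
Try each candidate change and compute the resulting root:
Candidate A: set leaf[2] = 40 -> leaves = [2, 19, 40, 26]
  L0: [2, 19, 40, 26]
  L1: h(2,19)=(2*31+19)%997=81 h(40,26)=(40*31+26)%997=269 -> [81, 269]
  L2: h(81,269)=(81*31+269)%997=786 -> [786]
  root = 786 != target 290
Candidate B: set leaf[0] = 21 -> leaves = [21, 19, 32, 26]
  L0: [21, 19, 32, 26]
  L1: h(21,19)=(21*31+19)%997=670 h(32,26)=(32*31+26)%997=21 -> [670, 21]
  L2: h(670,21)=(670*31+21)%997=851 -> [851]
  root = 851 != target 290
Candidate C: set leaf[3] = 15 -> leaves = [2, 19, 32, 15]
  L0: [2, 19, 32, 15]
  L1: h(2,19)=(2*31+19)%997=81 h(32,15)=(32*31+15)%997=10 -> [81, 10]
  L2: h(81,10)=(81*31+10)%997=527 -> [527]
  root = 527 != target 290
Candidate D: set leaf[1] = 11 -> leaves = [2, 11, 32, 26]
  L0: [2, 11, 32, 26]
  L1: h(2,11)=(2*31+11)%997=73 h(32,26)=(32*31+26)%997=21 -> [73, 21]
  L2: h(73,21)=(73*31+21)%997=290 -> [290]
  root = 290 == target 290  ** MATCH **
Candidate D produces the target root.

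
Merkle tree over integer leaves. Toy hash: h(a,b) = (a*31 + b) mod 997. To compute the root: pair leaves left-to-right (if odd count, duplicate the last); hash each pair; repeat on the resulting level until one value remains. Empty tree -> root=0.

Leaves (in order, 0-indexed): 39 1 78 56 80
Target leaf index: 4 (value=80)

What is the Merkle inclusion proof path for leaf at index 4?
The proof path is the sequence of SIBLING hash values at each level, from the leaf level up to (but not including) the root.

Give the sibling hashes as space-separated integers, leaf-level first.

Answer: 80 566 104

Derivation:
L0 (leaves): [39, 1, 78, 56, 80], target index=4
L1: h(39,1)=(39*31+1)%997=213 [pair 0] h(78,56)=(78*31+56)%997=480 [pair 1] h(80,80)=(80*31+80)%997=566 [pair 2] -> [213, 480, 566]
  Sibling for proof at L0: 80
L2: h(213,480)=(213*31+480)%997=104 [pair 0] h(566,566)=(566*31+566)%997=166 [pair 1] -> [104, 166]
  Sibling for proof at L1: 566
L3: h(104,166)=(104*31+166)%997=399 [pair 0] -> [399]
  Sibling for proof at L2: 104
Root: 399
Proof path (sibling hashes from leaf to root): [80, 566, 104]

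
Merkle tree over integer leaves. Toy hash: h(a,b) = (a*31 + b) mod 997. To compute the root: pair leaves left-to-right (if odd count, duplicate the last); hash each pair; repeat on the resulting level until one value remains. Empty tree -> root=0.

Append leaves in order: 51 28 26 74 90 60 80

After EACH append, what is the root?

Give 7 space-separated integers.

Answer: 51 612 861 909 699 736 446

Derivation:
After append 51 (leaves=[51]):
  L0: [51]
  root=51
After append 28 (leaves=[51, 28]):
  L0: [51, 28]
  L1: h(51,28)=(51*31+28)%997=612 -> [612]
  root=612
After append 26 (leaves=[51, 28, 26]):
  L0: [51, 28, 26]
  L1: h(51,28)=(51*31+28)%997=612 h(26,26)=(26*31+26)%997=832 -> [612, 832]
  L2: h(612,832)=(612*31+832)%997=861 -> [861]
  root=861
After append 74 (leaves=[51, 28, 26, 74]):
  L0: [51, 28, 26, 74]
  L1: h(51,28)=(51*31+28)%997=612 h(26,74)=(26*31+74)%997=880 -> [612, 880]
  L2: h(612,880)=(612*31+880)%997=909 -> [909]
  root=909
After append 90 (leaves=[51, 28, 26, 74, 90]):
  L0: [51, 28, 26, 74, 90]
  L1: h(51,28)=(51*31+28)%997=612 h(26,74)=(26*31+74)%997=880 h(90,90)=(90*31+90)%997=886 -> [612, 880, 886]
  L2: h(612,880)=(612*31+880)%997=909 h(886,886)=(886*31+886)%997=436 -> [909, 436]
  L3: h(909,436)=(909*31+436)%997=699 -> [699]
  root=699
After append 60 (leaves=[51, 28, 26, 74, 90, 60]):
  L0: [51, 28, 26, 74, 90, 60]
  L1: h(51,28)=(51*31+28)%997=612 h(26,74)=(26*31+74)%997=880 h(90,60)=(90*31+60)%997=856 -> [612, 880, 856]
  L2: h(612,880)=(612*31+880)%997=909 h(856,856)=(856*31+856)%997=473 -> [909, 473]
  L3: h(909,473)=(909*31+473)%997=736 -> [736]
  root=736
After append 80 (leaves=[51, 28, 26, 74, 90, 60, 80]):
  L0: [51, 28, 26, 74, 90, 60, 80]
  L1: h(51,28)=(51*31+28)%997=612 h(26,74)=(26*31+74)%997=880 h(90,60)=(90*31+60)%997=856 h(80,80)=(80*31+80)%997=566 -> [612, 880, 856, 566]
  L2: h(612,880)=(612*31+880)%997=909 h(856,566)=(856*31+566)%997=183 -> [909, 183]
  L3: h(909,183)=(909*31+183)%997=446 -> [446]
  root=446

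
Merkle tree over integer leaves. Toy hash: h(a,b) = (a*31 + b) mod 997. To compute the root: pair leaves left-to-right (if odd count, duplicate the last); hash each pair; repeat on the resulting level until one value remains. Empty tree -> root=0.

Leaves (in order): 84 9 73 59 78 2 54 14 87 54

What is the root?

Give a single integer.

L0: [84, 9, 73, 59, 78, 2, 54, 14, 87, 54]
L1: h(84,9)=(84*31+9)%997=619 h(73,59)=(73*31+59)%997=328 h(78,2)=(78*31+2)%997=426 h(54,14)=(54*31+14)%997=691 h(87,54)=(87*31+54)%997=757 -> [619, 328, 426, 691, 757]
L2: h(619,328)=(619*31+328)%997=574 h(426,691)=(426*31+691)%997=936 h(757,757)=(757*31+757)%997=296 -> [574, 936, 296]
L3: h(574,936)=(574*31+936)%997=784 h(296,296)=(296*31+296)%997=499 -> [784, 499]
L4: h(784,499)=(784*31+499)%997=875 -> [875]

Answer: 875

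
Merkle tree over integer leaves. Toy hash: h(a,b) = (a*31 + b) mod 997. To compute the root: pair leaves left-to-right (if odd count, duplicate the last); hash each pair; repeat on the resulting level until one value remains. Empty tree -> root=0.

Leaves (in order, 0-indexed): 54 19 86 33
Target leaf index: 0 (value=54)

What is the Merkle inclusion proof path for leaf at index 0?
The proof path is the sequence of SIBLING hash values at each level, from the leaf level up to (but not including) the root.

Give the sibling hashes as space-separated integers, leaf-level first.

L0 (leaves): [54, 19, 86, 33], target index=0
L1: h(54,19)=(54*31+19)%997=696 [pair 0] h(86,33)=(86*31+33)%997=705 [pair 1] -> [696, 705]
  Sibling for proof at L0: 19
L2: h(696,705)=(696*31+705)%997=347 [pair 0] -> [347]
  Sibling for proof at L1: 705
Root: 347
Proof path (sibling hashes from leaf to root): [19, 705]

Answer: 19 705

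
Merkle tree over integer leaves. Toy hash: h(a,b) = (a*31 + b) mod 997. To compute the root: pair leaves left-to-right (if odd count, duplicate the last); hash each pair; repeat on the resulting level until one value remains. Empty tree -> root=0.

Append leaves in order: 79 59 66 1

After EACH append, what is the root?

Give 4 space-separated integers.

Answer: 79 514 100 35

Derivation:
After append 79 (leaves=[79]):
  L0: [79]
  root=79
After append 59 (leaves=[79, 59]):
  L0: [79, 59]
  L1: h(79,59)=(79*31+59)%997=514 -> [514]
  root=514
After append 66 (leaves=[79, 59, 66]):
  L0: [79, 59, 66]
  L1: h(79,59)=(79*31+59)%997=514 h(66,66)=(66*31+66)%997=118 -> [514, 118]
  L2: h(514,118)=(514*31+118)%997=100 -> [100]
  root=100
After append 1 (leaves=[79, 59, 66, 1]):
  L0: [79, 59, 66, 1]
  L1: h(79,59)=(79*31+59)%997=514 h(66,1)=(66*31+1)%997=53 -> [514, 53]
  L2: h(514,53)=(514*31+53)%997=35 -> [35]
  root=35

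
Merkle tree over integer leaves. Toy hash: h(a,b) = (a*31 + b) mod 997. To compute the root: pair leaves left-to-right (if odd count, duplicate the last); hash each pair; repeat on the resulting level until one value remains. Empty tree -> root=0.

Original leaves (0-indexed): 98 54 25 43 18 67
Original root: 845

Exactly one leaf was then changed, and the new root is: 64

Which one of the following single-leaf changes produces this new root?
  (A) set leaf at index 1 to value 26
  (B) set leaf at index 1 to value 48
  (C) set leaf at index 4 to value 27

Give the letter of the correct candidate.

Original leaves: [98, 54, 25, 43, 18, 67]
Target new root: 64
Try each candidate change and compute the resulting root:
Candidate A: set leaf[1] = 26 -> leaves = [98, 26, 25, 43, 18, 67]
  L0: [98, 26, 25, 43, 18, 67]
  L1: h(98,26)=(98*31+26)%997=73 h(25,43)=(25*31+43)%997=818 h(18,67)=(18*31+67)%997=625 -> [73, 818, 625]
  L2: h(73,818)=(73*31+818)%997=90 h(625,625)=(625*31+625)%997=60 -> [90, 60]
  L3: h(90,60)=(90*31+60)%997=856 -> [856]
  root = 856 != target 64
Candidate B: set leaf[1] = 48 -> leaves = [98, 48, 25, 43, 18, 67]
  L0: [98, 48, 25, 43, 18, 67]
  L1: h(98,48)=(98*31+48)%997=95 h(25,43)=(25*31+43)%997=818 h(18,67)=(18*31+67)%997=625 -> [95, 818, 625]
  L2: h(95,818)=(95*31+818)%997=772 h(625,625)=(625*31+625)%997=60 -> [772, 60]
  L3: h(772,60)=(772*31+60)%997=64 -> [64]
  root = 64 == target 64  ** MATCH **
Candidate C: set leaf[4] = 27 -> leaves = [98, 54, 25, 43, 27, 67]
  L0: [98, 54, 25, 43, 27, 67]
  L1: h(98,54)=(98*31+54)%997=101 h(25,43)=(25*31+43)%997=818 h(27,67)=(27*31+67)%997=904 -> [101, 818, 904]
  L2: h(101,818)=(101*31+818)%997=958 h(904,904)=(904*31+904)%997=15 -> [958, 15]
  L3: h(958,15)=(958*31+15)%997=800 -> [800]
  root = 800 != target 64
Candidate B produces the target root.

Answer: B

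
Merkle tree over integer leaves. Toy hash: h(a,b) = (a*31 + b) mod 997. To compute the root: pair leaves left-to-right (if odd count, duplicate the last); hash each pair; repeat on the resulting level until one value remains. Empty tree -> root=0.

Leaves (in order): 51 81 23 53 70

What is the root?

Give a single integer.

Answer: 699

Derivation:
L0: [51, 81, 23, 53, 70]
L1: h(51,81)=(51*31+81)%997=665 h(23,53)=(23*31+53)%997=766 h(70,70)=(70*31+70)%997=246 -> [665, 766, 246]
L2: h(665,766)=(665*31+766)%997=444 h(246,246)=(246*31+246)%997=893 -> [444, 893]
L3: h(444,893)=(444*31+893)%997=699 -> [699]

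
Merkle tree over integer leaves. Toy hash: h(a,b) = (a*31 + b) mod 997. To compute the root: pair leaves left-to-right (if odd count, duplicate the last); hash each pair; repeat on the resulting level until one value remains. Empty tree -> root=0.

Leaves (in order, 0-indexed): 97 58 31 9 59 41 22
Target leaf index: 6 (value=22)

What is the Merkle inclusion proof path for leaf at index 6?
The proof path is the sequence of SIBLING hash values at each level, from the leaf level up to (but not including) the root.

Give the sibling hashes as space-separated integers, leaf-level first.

Answer: 22 873 273

Derivation:
L0 (leaves): [97, 58, 31, 9, 59, 41, 22], target index=6
L1: h(97,58)=(97*31+58)%997=74 [pair 0] h(31,9)=(31*31+9)%997=970 [pair 1] h(59,41)=(59*31+41)%997=873 [pair 2] h(22,22)=(22*31+22)%997=704 [pair 3] -> [74, 970, 873, 704]
  Sibling for proof at L0: 22
L2: h(74,970)=(74*31+970)%997=273 [pair 0] h(873,704)=(873*31+704)%997=848 [pair 1] -> [273, 848]
  Sibling for proof at L1: 873
L3: h(273,848)=(273*31+848)%997=338 [pair 0] -> [338]
  Sibling for proof at L2: 273
Root: 338
Proof path (sibling hashes from leaf to root): [22, 873, 273]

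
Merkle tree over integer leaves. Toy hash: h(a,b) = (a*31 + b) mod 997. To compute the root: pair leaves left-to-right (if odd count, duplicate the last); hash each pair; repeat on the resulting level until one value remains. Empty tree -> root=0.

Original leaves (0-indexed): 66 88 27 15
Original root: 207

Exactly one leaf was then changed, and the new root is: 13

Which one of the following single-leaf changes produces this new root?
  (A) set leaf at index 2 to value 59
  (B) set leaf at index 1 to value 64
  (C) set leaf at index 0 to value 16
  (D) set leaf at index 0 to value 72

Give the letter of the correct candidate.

Original leaves: [66, 88, 27, 15]
Target new root: 13
Try each candidate change and compute the resulting root:
Candidate A: set leaf[2] = 59 -> leaves = [66, 88, 59, 15]
  L0: [66, 88, 59, 15]
  L1: h(66,88)=(66*31+88)%997=140 h(59,15)=(59*31+15)%997=847 -> [140, 847]
  L2: h(140,847)=(140*31+847)%997=202 -> [202]
  root = 202 != target 13
Candidate B: set leaf[1] = 64 -> leaves = [66, 64, 27, 15]
  L0: [66, 64, 27, 15]
  L1: h(66,64)=(66*31+64)%997=116 h(27,15)=(27*31+15)%997=852 -> [116, 852]
  L2: h(116,852)=(116*31+852)%997=460 -> [460]
  root = 460 != target 13
Candidate C: set leaf[0] = 16 -> leaves = [16, 88, 27, 15]
  L0: [16, 88, 27, 15]
  L1: h(16,88)=(16*31+88)%997=584 h(27,15)=(27*31+15)%997=852 -> [584, 852]
  L2: h(584,852)=(584*31+852)%997=13 -> [13]
  root = 13 == target 13  ** MATCH **
Candidate D: set leaf[0] = 72 -> leaves = [72, 88, 27, 15]
  L0: [72, 88, 27, 15]
  L1: h(72,88)=(72*31+88)%997=326 h(27,15)=(27*31+15)%997=852 -> [326, 852]
  L2: h(326,852)=(326*31+852)%997=988 -> [988]
  root = 988 != target 13
Candidate C produces the target root.

Answer: C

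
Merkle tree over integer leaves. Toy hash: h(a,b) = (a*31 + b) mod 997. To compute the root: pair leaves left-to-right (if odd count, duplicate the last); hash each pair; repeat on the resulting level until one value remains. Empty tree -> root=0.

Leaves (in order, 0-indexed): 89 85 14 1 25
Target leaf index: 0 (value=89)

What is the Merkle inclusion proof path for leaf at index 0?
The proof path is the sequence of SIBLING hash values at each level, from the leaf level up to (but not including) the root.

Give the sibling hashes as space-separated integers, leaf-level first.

L0 (leaves): [89, 85, 14, 1, 25], target index=0
L1: h(89,85)=(89*31+85)%997=850 [pair 0] h(14,1)=(14*31+1)%997=435 [pair 1] h(25,25)=(25*31+25)%997=800 [pair 2] -> [850, 435, 800]
  Sibling for proof at L0: 85
L2: h(850,435)=(850*31+435)%997=863 [pair 0] h(800,800)=(800*31+800)%997=675 [pair 1] -> [863, 675]
  Sibling for proof at L1: 435
L3: h(863,675)=(863*31+675)%997=509 [pair 0] -> [509]
  Sibling for proof at L2: 675
Root: 509
Proof path (sibling hashes from leaf to root): [85, 435, 675]

Answer: 85 435 675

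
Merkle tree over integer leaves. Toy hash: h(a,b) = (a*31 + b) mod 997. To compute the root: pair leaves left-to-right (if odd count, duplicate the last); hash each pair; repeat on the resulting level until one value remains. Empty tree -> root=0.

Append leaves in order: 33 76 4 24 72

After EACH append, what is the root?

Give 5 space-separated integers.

Answer: 33 102 299 319 866

Derivation:
After append 33 (leaves=[33]):
  L0: [33]
  root=33
After append 76 (leaves=[33, 76]):
  L0: [33, 76]
  L1: h(33,76)=(33*31+76)%997=102 -> [102]
  root=102
After append 4 (leaves=[33, 76, 4]):
  L0: [33, 76, 4]
  L1: h(33,76)=(33*31+76)%997=102 h(4,4)=(4*31+4)%997=128 -> [102, 128]
  L2: h(102,128)=(102*31+128)%997=299 -> [299]
  root=299
After append 24 (leaves=[33, 76, 4, 24]):
  L0: [33, 76, 4, 24]
  L1: h(33,76)=(33*31+76)%997=102 h(4,24)=(4*31+24)%997=148 -> [102, 148]
  L2: h(102,148)=(102*31+148)%997=319 -> [319]
  root=319
After append 72 (leaves=[33, 76, 4, 24, 72]):
  L0: [33, 76, 4, 24, 72]
  L1: h(33,76)=(33*31+76)%997=102 h(4,24)=(4*31+24)%997=148 h(72,72)=(72*31+72)%997=310 -> [102, 148, 310]
  L2: h(102,148)=(102*31+148)%997=319 h(310,310)=(310*31+310)%997=947 -> [319, 947]
  L3: h(319,947)=(319*31+947)%997=866 -> [866]
  root=866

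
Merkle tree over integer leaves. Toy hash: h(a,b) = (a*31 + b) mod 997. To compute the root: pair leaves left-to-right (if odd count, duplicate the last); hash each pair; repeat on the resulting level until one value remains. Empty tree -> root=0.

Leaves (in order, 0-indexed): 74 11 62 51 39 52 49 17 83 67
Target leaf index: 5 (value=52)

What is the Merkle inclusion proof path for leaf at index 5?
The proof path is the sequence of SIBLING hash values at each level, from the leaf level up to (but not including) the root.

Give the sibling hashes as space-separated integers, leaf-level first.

Answer: 39 539 647 493

Derivation:
L0 (leaves): [74, 11, 62, 51, 39, 52, 49, 17, 83, 67], target index=5
L1: h(74,11)=(74*31+11)%997=311 [pair 0] h(62,51)=(62*31+51)%997=976 [pair 1] h(39,52)=(39*31+52)%997=264 [pair 2] h(49,17)=(49*31+17)%997=539 [pair 3] h(83,67)=(83*31+67)%997=646 [pair 4] -> [311, 976, 264, 539, 646]
  Sibling for proof at L0: 39
L2: h(311,976)=(311*31+976)%997=647 [pair 0] h(264,539)=(264*31+539)%997=747 [pair 1] h(646,646)=(646*31+646)%997=732 [pair 2] -> [647, 747, 732]
  Sibling for proof at L1: 539
L3: h(647,747)=(647*31+747)%997=864 [pair 0] h(732,732)=(732*31+732)%997=493 [pair 1] -> [864, 493]
  Sibling for proof at L2: 647
L4: h(864,493)=(864*31+493)%997=358 [pair 0] -> [358]
  Sibling for proof at L3: 493
Root: 358
Proof path (sibling hashes from leaf to root): [39, 539, 647, 493]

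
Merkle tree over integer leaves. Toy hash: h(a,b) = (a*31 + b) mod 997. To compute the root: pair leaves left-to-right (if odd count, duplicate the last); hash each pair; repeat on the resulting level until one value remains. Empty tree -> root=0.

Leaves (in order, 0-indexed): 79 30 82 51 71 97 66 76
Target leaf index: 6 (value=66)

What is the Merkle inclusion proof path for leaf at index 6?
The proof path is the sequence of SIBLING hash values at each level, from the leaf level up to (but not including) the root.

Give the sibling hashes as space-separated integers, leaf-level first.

Answer: 76 304 679

Derivation:
L0 (leaves): [79, 30, 82, 51, 71, 97, 66, 76], target index=6
L1: h(79,30)=(79*31+30)%997=485 [pair 0] h(82,51)=(82*31+51)%997=599 [pair 1] h(71,97)=(71*31+97)%997=304 [pair 2] h(66,76)=(66*31+76)%997=128 [pair 3] -> [485, 599, 304, 128]
  Sibling for proof at L0: 76
L2: h(485,599)=(485*31+599)%997=679 [pair 0] h(304,128)=(304*31+128)%997=579 [pair 1] -> [679, 579]
  Sibling for proof at L1: 304
L3: h(679,579)=(679*31+579)%997=691 [pair 0] -> [691]
  Sibling for proof at L2: 679
Root: 691
Proof path (sibling hashes from leaf to root): [76, 304, 679]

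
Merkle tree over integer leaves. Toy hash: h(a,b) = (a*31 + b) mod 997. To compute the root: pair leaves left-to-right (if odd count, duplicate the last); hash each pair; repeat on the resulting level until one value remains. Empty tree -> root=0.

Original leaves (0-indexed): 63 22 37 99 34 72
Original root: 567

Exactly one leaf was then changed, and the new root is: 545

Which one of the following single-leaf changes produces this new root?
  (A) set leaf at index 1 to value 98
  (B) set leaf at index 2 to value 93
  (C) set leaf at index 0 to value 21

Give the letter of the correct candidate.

Answer: B

Derivation:
Original leaves: [63, 22, 37, 99, 34, 72]
Target new root: 545
Try each candidate change and compute the resulting root:
Candidate A: set leaf[1] = 98 -> leaves = [63, 98, 37, 99, 34, 72]
  L0: [63, 98, 37, 99, 34, 72]
  L1: h(63,98)=(63*31+98)%997=57 h(37,99)=(37*31+99)%997=249 h(34,72)=(34*31+72)%997=129 -> [57, 249, 129]
  L2: h(57,249)=(57*31+249)%997=22 h(129,129)=(129*31+129)%997=140 -> [22, 140]
  L3: h(22,140)=(22*31+140)%997=822 -> [822]
  root = 822 != target 545
Candidate B: set leaf[2] = 93 -> leaves = [63, 22, 93, 99, 34, 72]
  L0: [63, 22, 93, 99, 34, 72]
  L1: h(63,22)=(63*31+22)%997=978 h(93,99)=(93*31+99)%997=988 h(34,72)=(34*31+72)%997=129 -> [978, 988, 129]
  L2: h(978,988)=(978*31+988)%997=399 h(129,129)=(129*31+129)%997=140 -> [399, 140]
  L3: h(399,140)=(399*31+140)%997=545 -> [545]
  root = 545 == target 545  ** MATCH **
Candidate C: set leaf[0] = 21 -> leaves = [21, 22, 37, 99, 34, 72]
  L0: [21, 22, 37, 99, 34, 72]
  L1: h(21,22)=(21*31+22)%997=673 h(37,99)=(37*31+99)%997=249 h(34,72)=(34*31+72)%997=129 -> [673, 249, 129]
  L2: h(673,249)=(673*31+249)%997=175 h(129,129)=(129*31+129)%997=140 -> [175, 140]
  L3: h(175,140)=(175*31+140)%997=580 -> [580]
  root = 580 != target 545
Candidate B produces the target root.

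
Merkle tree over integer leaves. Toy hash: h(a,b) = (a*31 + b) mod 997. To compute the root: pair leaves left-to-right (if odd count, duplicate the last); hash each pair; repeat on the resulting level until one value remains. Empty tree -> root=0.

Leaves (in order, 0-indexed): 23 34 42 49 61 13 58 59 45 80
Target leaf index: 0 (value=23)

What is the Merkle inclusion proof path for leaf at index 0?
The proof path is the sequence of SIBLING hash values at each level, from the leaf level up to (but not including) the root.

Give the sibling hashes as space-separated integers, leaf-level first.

Answer: 34 354 64 942

Derivation:
L0 (leaves): [23, 34, 42, 49, 61, 13, 58, 59, 45, 80], target index=0
L1: h(23,34)=(23*31+34)%997=747 [pair 0] h(42,49)=(42*31+49)%997=354 [pair 1] h(61,13)=(61*31+13)%997=907 [pair 2] h(58,59)=(58*31+59)%997=860 [pair 3] h(45,80)=(45*31+80)%997=478 [pair 4] -> [747, 354, 907, 860, 478]
  Sibling for proof at L0: 34
L2: h(747,354)=(747*31+354)%997=580 [pair 0] h(907,860)=(907*31+860)%997=64 [pair 1] h(478,478)=(478*31+478)%997=341 [pair 2] -> [580, 64, 341]
  Sibling for proof at L1: 354
L3: h(580,64)=(580*31+64)%997=98 [pair 0] h(341,341)=(341*31+341)%997=942 [pair 1] -> [98, 942]
  Sibling for proof at L2: 64
L4: h(98,942)=(98*31+942)%997=989 [pair 0] -> [989]
  Sibling for proof at L3: 942
Root: 989
Proof path (sibling hashes from leaf to root): [34, 354, 64, 942]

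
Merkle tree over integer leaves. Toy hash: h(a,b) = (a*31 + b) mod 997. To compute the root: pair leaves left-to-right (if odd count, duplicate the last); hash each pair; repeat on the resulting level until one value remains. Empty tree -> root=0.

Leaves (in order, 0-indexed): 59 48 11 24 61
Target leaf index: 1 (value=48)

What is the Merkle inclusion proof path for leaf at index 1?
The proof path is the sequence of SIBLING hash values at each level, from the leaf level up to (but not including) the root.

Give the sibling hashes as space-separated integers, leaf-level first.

Answer: 59 365 650

Derivation:
L0 (leaves): [59, 48, 11, 24, 61], target index=1
L1: h(59,48)=(59*31+48)%997=880 [pair 0] h(11,24)=(11*31+24)%997=365 [pair 1] h(61,61)=(61*31+61)%997=955 [pair 2] -> [880, 365, 955]
  Sibling for proof at L0: 59
L2: h(880,365)=(880*31+365)%997=726 [pair 0] h(955,955)=(955*31+955)%997=650 [pair 1] -> [726, 650]
  Sibling for proof at L1: 365
L3: h(726,650)=(726*31+650)%997=225 [pair 0] -> [225]
  Sibling for proof at L2: 650
Root: 225
Proof path (sibling hashes from leaf to root): [59, 365, 650]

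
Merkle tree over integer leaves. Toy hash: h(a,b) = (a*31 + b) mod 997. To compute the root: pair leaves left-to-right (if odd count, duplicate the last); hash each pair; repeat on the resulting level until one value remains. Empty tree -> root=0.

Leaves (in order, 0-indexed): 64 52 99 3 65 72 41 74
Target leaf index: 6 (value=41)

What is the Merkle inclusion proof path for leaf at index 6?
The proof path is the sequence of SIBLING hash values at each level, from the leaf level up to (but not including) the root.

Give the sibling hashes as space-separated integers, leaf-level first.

L0 (leaves): [64, 52, 99, 3, 65, 72, 41, 74], target index=6
L1: h(64,52)=(64*31+52)%997=42 [pair 0] h(99,3)=(99*31+3)%997=81 [pair 1] h(65,72)=(65*31+72)%997=93 [pair 2] h(41,74)=(41*31+74)%997=348 [pair 3] -> [42, 81, 93, 348]
  Sibling for proof at L0: 74
L2: h(42,81)=(42*31+81)%997=386 [pair 0] h(93,348)=(93*31+348)%997=240 [pair 1] -> [386, 240]
  Sibling for proof at L1: 93
L3: h(386,240)=(386*31+240)%997=242 [pair 0] -> [242]
  Sibling for proof at L2: 386
Root: 242
Proof path (sibling hashes from leaf to root): [74, 93, 386]

Answer: 74 93 386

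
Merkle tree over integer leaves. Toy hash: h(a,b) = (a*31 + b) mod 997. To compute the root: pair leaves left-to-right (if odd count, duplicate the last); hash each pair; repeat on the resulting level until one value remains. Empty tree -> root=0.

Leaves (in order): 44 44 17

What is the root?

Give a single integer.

Answer: 324

Derivation:
L0: [44, 44, 17]
L1: h(44,44)=(44*31+44)%997=411 h(17,17)=(17*31+17)%997=544 -> [411, 544]
L2: h(411,544)=(411*31+544)%997=324 -> [324]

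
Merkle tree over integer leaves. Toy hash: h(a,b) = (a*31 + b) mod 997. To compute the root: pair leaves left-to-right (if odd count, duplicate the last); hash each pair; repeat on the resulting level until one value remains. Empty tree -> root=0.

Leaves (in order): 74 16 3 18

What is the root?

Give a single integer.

L0: [74, 16, 3, 18]
L1: h(74,16)=(74*31+16)%997=316 h(3,18)=(3*31+18)%997=111 -> [316, 111]
L2: h(316,111)=(316*31+111)%997=934 -> [934]

Answer: 934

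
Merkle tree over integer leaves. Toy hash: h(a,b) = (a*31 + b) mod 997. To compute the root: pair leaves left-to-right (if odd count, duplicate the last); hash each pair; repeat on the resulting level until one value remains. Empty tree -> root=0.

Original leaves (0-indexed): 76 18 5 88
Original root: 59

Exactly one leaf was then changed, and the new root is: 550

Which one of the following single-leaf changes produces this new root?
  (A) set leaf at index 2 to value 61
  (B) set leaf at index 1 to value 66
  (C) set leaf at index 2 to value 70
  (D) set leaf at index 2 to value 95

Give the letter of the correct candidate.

Answer: B

Derivation:
Original leaves: [76, 18, 5, 88]
Target new root: 550
Try each candidate change and compute the resulting root:
Candidate A: set leaf[2] = 61 -> leaves = [76, 18, 61, 88]
  L0: [76, 18, 61, 88]
  L1: h(76,18)=(76*31+18)%997=380 h(61,88)=(61*31+88)%997=982 -> [380, 982]
  L2: h(380,982)=(380*31+982)%997=798 -> [798]
  root = 798 != target 550
Candidate B: set leaf[1] = 66 -> leaves = [76, 66, 5, 88]
  L0: [76, 66, 5, 88]
  L1: h(76,66)=(76*31+66)%997=428 h(5,88)=(5*31+88)%997=243 -> [428, 243]
  L2: h(428,243)=(428*31+243)%997=550 -> [550]
  root = 550 == target 550  ** MATCH **
Candidate C: set leaf[2] = 70 -> leaves = [76, 18, 70, 88]
  L0: [76, 18, 70, 88]
  L1: h(76,18)=(76*31+18)%997=380 h(70,88)=(70*31+88)%997=264 -> [380, 264]
  L2: h(380,264)=(380*31+264)%997=80 -> [80]
  root = 80 != target 550
Candidate D: set leaf[2] = 95 -> leaves = [76, 18, 95, 88]
  L0: [76, 18, 95, 88]
  L1: h(76,18)=(76*31+18)%997=380 h(95,88)=(95*31+88)%997=42 -> [380, 42]
  L2: h(380,42)=(380*31+42)%997=855 -> [855]
  root = 855 != target 550
Candidate B produces the target root.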